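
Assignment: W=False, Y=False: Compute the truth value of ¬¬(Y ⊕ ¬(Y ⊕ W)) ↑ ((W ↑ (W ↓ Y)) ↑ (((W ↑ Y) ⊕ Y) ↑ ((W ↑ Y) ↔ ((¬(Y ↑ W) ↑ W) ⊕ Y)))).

Y ⊕ W = False ⊕ False = False
¬(Y ⊕ W) = ¬False = True
Y ⊕ ¬(Y ⊕ W) = False ⊕ True = True
¬(Y ⊕ ¬(Y ⊕ W)) = ¬True = False
¬¬(Y ⊕ ¬(Y ⊕ W)) = ¬False = True
W ↓ Y = False ↓ False = True
W ↑ (W ↓ Y) = False ↑ True = True
W ↑ Y = False ↑ False = True
(W ↑ Y) ⊕ Y = True ⊕ False = True
W ↑ Y = False ↑ False = True
Y ↑ W = False ↑ False = True
¬(Y ↑ W) = ¬True = False
¬(Y ↑ W) ↑ W = False ↑ False = True
(¬(Y ↑ W) ↑ W) ⊕ Y = True ⊕ False = True
(W ↑ Y) ↔ ((¬(Y ↑ W) ↑ W) ⊕ Y) = True ↔ True = True
((W ↑ Y) ⊕ Y) ↑ ((W ↑ Y) ↔ ((¬(Y ↑ W) ↑ W) ⊕ Y)) = True ↑ True = False
(W ↑ (W ↓ Y)) ↑ (((W ↑ Y) ⊕ Y) ↑ ((W ↑ Y) ↔ ((¬(Y ↑ W) ↑ W) ⊕ Y))) = True ↑ False = True
¬¬(Y ⊕ ¬(Y ⊕ W)) ↑ ((W ↑ (W ↓ Y)) ↑ (((W ↑ Y) ⊕ Y) ↑ ((W ↑ Y) ↔ ((¬(Y ↑ W) ↑ W) ⊕ Y)))) = True ↑ True = False

False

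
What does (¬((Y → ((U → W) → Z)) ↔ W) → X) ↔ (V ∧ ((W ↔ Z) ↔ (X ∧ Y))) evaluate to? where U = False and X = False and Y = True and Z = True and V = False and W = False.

True

U → W = False → False = True
(U → W) → Z = True → True = True
Y → ((U → W) → Z) = True → True = True
(Y → ((U → W) → Z)) ↔ W = True ↔ False = False
¬((Y → ((U → W) → Z)) ↔ W) = ¬False = True
¬((Y → ((U → W) → Z)) ↔ W) → X = True → False = False
W ↔ Z = False ↔ True = False
X ∧ Y = False ∧ True = False
(W ↔ Z) ↔ (X ∧ Y) = False ↔ False = True
V ∧ ((W ↔ Z) ↔ (X ∧ Y)) = False ∧ True = False
(¬((Y → ((U → W) → Z)) ↔ W) → X) ↔ (V ∧ ((W ↔ Z) ↔ (X ∧ Y))) = False ↔ False = True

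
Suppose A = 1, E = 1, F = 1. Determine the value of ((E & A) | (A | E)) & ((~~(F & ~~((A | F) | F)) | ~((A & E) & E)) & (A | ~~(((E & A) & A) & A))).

1

Substituting A=1, E=1, F=1:
E & A = 1 & 1 = 1
A | E = 1 | 1 = 1
(E & A) | (A | E) = 1 | 1 = 1
A | F = 1 | 1 = 1
(A | F) | F = 1 | 1 = 1
~((A | F) | F) = ~1 = 0
~~((A | F) | F) = ~0 = 1
F & ~~((A | F) | F) = 1 & 1 = 1
~(F & ~~((A | F) | F)) = ~1 = 0
~~(F & ~~((A | F) | F)) = ~0 = 1
A & E = 1 & 1 = 1
(A & E) & E = 1 & 1 = 1
~((A & E) & E) = ~1 = 0
~~(F & ~~((A | F) | F)) | ~((A & E) & E) = 1 | 0 = 1
E & A = 1 & 1 = 1
(E & A) & A = 1 & 1 = 1
((E & A) & A) & A = 1 & 1 = 1
~(((E & A) & A) & A) = ~1 = 0
~~(((E & A) & A) & A) = ~0 = 1
A | ~~(((E & A) & A) & A) = 1 | 1 = 1
(~~(F & ~~((A | F) | F)) | ~((A & E) & E)) & (A | ~~(((E & A) & A) & A)) = 1 & 1 = 1
((E & A) | (A | E)) & ((~~(F & ~~((A | F) | F)) | ~((A & E) & E)) & (A | ~~(((E & A) & A) & A))) = 1 & 1 = 1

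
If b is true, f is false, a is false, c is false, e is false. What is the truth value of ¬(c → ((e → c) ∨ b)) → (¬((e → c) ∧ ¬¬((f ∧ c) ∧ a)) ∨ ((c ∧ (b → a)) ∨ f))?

Substituting b=True, f=False, a=False, c=False, e=False:
e → c = False → False = True
(e → c) ∨ b = True ∨ True = True
c → ((e → c) ∨ b) = False → True = True
¬(c → ((e → c) ∨ b)) = ¬True = False
e → c = False → False = True
f ∧ c = False ∧ False = False
(f ∧ c) ∧ a = False ∧ False = False
¬((f ∧ c) ∧ a) = ¬False = True
¬¬((f ∧ c) ∧ a) = ¬True = False
(e → c) ∧ ¬¬((f ∧ c) ∧ a) = True ∧ False = False
¬((e → c) ∧ ¬¬((f ∧ c) ∧ a)) = ¬False = True
b → a = True → False = False
c ∧ (b → a) = False ∧ False = False
(c ∧ (b → a)) ∨ f = False ∨ False = False
¬((e → c) ∧ ¬¬((f ∧ c) ∧ a)) ∨ ((c ∧ (b → a)) ∨ f) = True ∨ False = True
¬(c → ((e → c) ∨ b)) → (¬((e → c) ∧ ¬¬((f ∧ c) ∧ a)) ∨ ((c ∧ (b → a)) ∨ f)) = False → True = True

True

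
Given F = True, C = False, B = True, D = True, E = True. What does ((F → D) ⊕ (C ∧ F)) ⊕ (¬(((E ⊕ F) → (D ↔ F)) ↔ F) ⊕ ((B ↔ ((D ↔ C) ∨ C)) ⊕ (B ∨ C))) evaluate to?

F → D = True → True = True
C ∧ F = False ∧ True = False
(F → D) ⊕ (C ∧ F) = True ⊕ False = True
E ⊕ F = True ⊕ True = False
D ↔ F = True ↔ True = True
(E ⊕ F) → (D ↔ F) = False → True = True
((E ⊕ F) → (D ↔ F)) ↔ F = True ↔ True = True
¬(((E ⊕ F) → (D ↔ F)) ↔ F) = ¬True = False
D ↔ C = True ↔ False = False
(D ↔ C) ∨ C = False ∨ False = False
B ↔ ((D ↔ C) ∨ C) = True ↔ False = False
B ∨ C = True ∨ False = True
(B ↔ ((D ↔ C) ∨ C)) ⊕ (B ∨ C) = False ⊕ True = True
¬(((E ⊕ F) → (D ↔ F)) ↔ F) ⊕ ((B ↔ ((D ↔ C) ∨ C)) ⊕ (B ∨ C)) = False ⊕ True = True
((F → D) ⊕ (C ∧ F)) ⊕ (¬(((E ⊕ F) → (D ↔ F)) ↔ F) ⊕ ((B ↔ ((D ↔ C) ∨ C)) ⊕ (B ∨ C))) = True ⊕ True = False

False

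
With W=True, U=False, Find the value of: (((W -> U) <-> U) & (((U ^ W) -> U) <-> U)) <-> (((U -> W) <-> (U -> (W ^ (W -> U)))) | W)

W -> U = True -> False = False
(W -> U) <-> U = False <-> False = True
U ^ W = False ^ True = True
(U ^ W) -> U = True -> False = False
((U ^ W) -> U) <-> U = False <-> False = True
((W -> U) <-> U) & (((U ^ W) -> U) <-> U) = True & True = True
U -> W = False -> True = True
W -> U = True -> False = False
W ^ (W -> U) = True ^ False = True
U -> (W ^ (W -> U)) = False -> True = True
(U -> W) <-> (U -> (W ^ (W -> U))) = True <-> True = True
((U -> W) <-> (U -> (W ^ (W -> U)))) | W = True | True = True
(((W -> U) <-> U) & (((U ^ W) -> U) <-> U)) <-> (((U -> W) <-> (U -> (W ^ (W -> U)))) | W) = True <-> True = True

True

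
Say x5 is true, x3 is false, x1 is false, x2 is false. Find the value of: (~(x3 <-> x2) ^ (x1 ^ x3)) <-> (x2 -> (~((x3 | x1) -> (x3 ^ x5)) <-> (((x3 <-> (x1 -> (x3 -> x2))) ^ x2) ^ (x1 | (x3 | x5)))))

0

x3 <-> x2 = 0 <-> 0 = 1
~(x3 <-> x2) = ~1 = 0
x1 ^ x3 = 0 ^ 0 = 0
~(x3 <-> x2) ^ (x1 ^ x3) = 0 ^ 0 = 0
x3 | x1 = 0 | 0 = 0
x3 ^ x5 = 0 ^ 1 = 1
(x3 | x1) -> (x3 ^ x5) = 0 -> 1 = 1
~((x3 | x1) -> (x3 ^ x5)) = ~1 = 0
x3 -> x2 = 0 -> 0 = 1
x1 -> (x3 -> x2) = 0 -> 1 = 1
x3 <-> (x1 -> (x3 -> x2)) = 0 <-> 1 = 0
(x3 <-> (x1 -> (x3 -> x2))) ^ x2 = 0 ^ 0 = 0
x3 | x5 = 0 | 1 = 1
x1 | (x3 | x5) = 0 | 1 = 1
((x3 <-> (x1 -> (x3 -> x2))) ^ x2) ^ (x1 | (x3 | x5)) = 0 ^ 1 = 1
~((x3 | x1) -> (x3 ^ x5)) <-> (((x3 <-> (x1 -> (x3 -> x2))) ^ x2) ^ (x1 | (x3 | x5))) = 0 <-> 1 = 0
x2 -> (~((x3 | x1) -> (x3 ^ x5)) <-> (((x3 <-> (x1 -> (x3 -> x2))) ^ x2) ^ (x1 | (x3 | x5)))) = 0 -> 0 = 1
(~(x3 <-> x2) ^ (x1 ^ x3)) <-> (x2 -> (~((x3 | x1) -> (x3 ^ x5)) <-> (((x3 <-> (x1 -> (x3 -> x2))) ^ x2) ^ (x1 | (x3 | x5))))) = 0 <-> 1 = 0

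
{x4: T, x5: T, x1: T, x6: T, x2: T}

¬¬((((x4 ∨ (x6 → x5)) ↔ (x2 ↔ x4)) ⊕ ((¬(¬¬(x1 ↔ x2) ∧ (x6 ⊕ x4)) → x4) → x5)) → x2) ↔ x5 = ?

x6 → x5 = T → T = T
x4 ∨ (x6 → x5) = T ∨ T = T
x2 ↔ x4 = T ↔ T = T
(x4 ∨ (x6 → x5)) ↔ (x2 ↔ x4) = T ↔ T = T
x1 ↔ x2 = T ↔ T = T
¬(x1 ↔ x2) = ¬T = F
¬¬(x1 ↔ x2) = ¬F = T
x6 ⊕ x4 = T ⊕ T = F
¬¬(x1 ↔ x2) ∧ (x6 ⊕ x4) = T ∧ F = F
¬(¬¬(x1 ↔ x2) ∧ (x6 ⊕ x4)) = ¬F = T
¬(¬¬(x1 ↔ x2) ∧ (x6 ⊕ x4)) → x4 = T → T = T
(¬(¬¬(x1 ↔ x2) ∧ (x6 ⊕ x4)) → x4) → x5 = T → T = T
((x4 ∨ (x6 → x5)) ↔ (x2 ↔ x4)) ⊕ ((¬(¬¬(x1 ↔ x2) ∧ (x6 ⊕ x4)) → x4) → x5) = T ⊕ T = F
(((x4 ∨ (x6 → x5)) ↔ (x2 ↔ x4)) ⊕ ((¬(¬¬(x1 ↔ x2) ∧ (x6 ⊕ x4)) → x4) → x5)) → x2 = F → T = T
¬((((x4 ∨ (x6 → x5)) ↔ (x2 ↔ x4)) ⊕ ((¬(¬¬(x1 ↔ x2) ∧ (x6 ⊕ x4)) → x4) → x5)) → x2) = ¬T = F
¬¬((((x4 ∨ (x6 → x5)) ↔ (x2 ↔ x4)) ⊕ ((¬(¬¬(x1 ↔ x2) ∧ (x6 ⊕ x4)) → x4) → x5)) → x2) = ¬F = T
¬¬((((x4 ∨ (x6 → x5)) ↔ (x2 ↔ x4)) ⊕ ((¬(¬¬(x1 ↔ x2) ∧ (x6 ⊕ x4)) → x4) → x5)) → x2) ↔ x5 = T ↔ T = T

T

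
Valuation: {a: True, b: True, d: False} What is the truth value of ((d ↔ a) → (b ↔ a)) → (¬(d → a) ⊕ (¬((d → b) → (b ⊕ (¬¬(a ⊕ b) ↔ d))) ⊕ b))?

False

Substituting a=True, b=True, d=False:
d ↔ a = False ↔ True = False
b ↔ a = True ↔ True = True
(d ↔ a) → (b ↔ a) = False → True = True
d → a = False → True = True
¬(d → a) = ¬True = False
d → b = False → True = True
a ⊕ b = True ⊕ True = False
¬(a ⊕ b) = ¬False = True
¬¬(a ⊕ b) = ¬True = False
¬¬(a ⊕ b) ↔ d = False ↔ False = True
b ⊕ (¬¬(a ⊕ b) ↔ d) = True ⊕ True = False
(d → b) → (b ⊕ (¬¬(a ⊕ b) ↔ d)) = True → False = False
¬((d → b) → (b ⊕ (¬¬(a ⊕ b) ↔ d))) = ¬False = True
¬((d → b) → (b ⊕ (¬¬(a ⊕ b) ↔ d))) ⊕ b = True ⊕ True = False
¬(d → a) ⊕ (¬((d → b) → (b ⊕ (¬¬(a ⊕ b) ↔ d))) ⊕ b) = False ⊕ False = False
((d ↔ a) → (b ↔ a)) → (¬(d → a) ⊕ (¬((d → b) → (b ⊕ (¬¬(a ⊕ b) ↔ d))) ⊕ b)) = True → False = False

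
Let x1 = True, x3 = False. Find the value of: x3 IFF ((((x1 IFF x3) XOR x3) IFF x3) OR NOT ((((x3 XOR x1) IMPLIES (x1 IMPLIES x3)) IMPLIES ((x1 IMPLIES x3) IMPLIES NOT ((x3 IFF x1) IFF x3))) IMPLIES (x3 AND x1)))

Substituting x1=True, x3=False:
x1 IFF x3 = True IFF False = False
(x1 IFF x3) XOR x3 = False XOR False = False
((x1 IFF x3) XOR x3) IFF x3 = False IFF False = True
x3 XOR x1 = False XOR True = True
x1 IMPLIES x3 = True IMPLIES False = False
(x3 XOR x1) IMPLIES (x1 IMPLIES x3) = True IMPLIES False = False
x1 IMPLIES x3 = True IMPLIES False = False
x3 IFF x1 = False IFF True = False
(x3 IFF x1) IFF x3 = False IFF False = True
NOT ((x3 IFF x1) IFF x3) = NOT True = False
(x1 IMPLIES x3) IMPLIES NOT ((x3 IFF x1) IFF x3) = False IMPLIES False = True
((x3 XOR x1) IMPLIES (x1 IMPLIES x3)) IMPLIES ((x1 IMPLIES x3) IMPLIES NOT ((x3 IFF x1) IFF x3)) = False IMPLIES True = True
x3 AND x1 = False AND True = False
(((x3 XOR x1) IMPLIES (x1 IMPLIES x3)) IMPLIES ((x1 IMPLIES x3) IMPLIES NOT ((x3 IFF x1) IFF x3))) IMPLIES (x3 AND x1) = True IMPLIES False = False
NOT ((((x3 XOR x1) IMPLIES (x1 IMPLIES x3)) IMPLIES ((x1 IMPLIES x3) IMPLIES NOT ((x3 IFF x1) IFF x3))) IMPLIES (x3 AND x1)) = NOT False = True
(((x1 IFF x3) XOR x3) IFF x3) OR NOT ((((x3 XOR x1) IMPLIES (x1 IMPLIES x3)) IMPLIES ((x1 IMPLIES x3) IMPLIES NOT ((x3 IFF x1) IFF x3))) IMPLIES (x3 AND x1)) = True OR True = True
x3 IFF ((((x1 IFF x3) XOR x3) IFF x3) OR NOT ((((x3 XOR x1) IMPLIES (x1 IMPLIES x3)) IMPLIES ((x1 IMPLIES x3) IMPLIES NOT ((x3 IFF x1) IFF x3))) IMPLIES (x3 AND x1))) = False IFF True = False

False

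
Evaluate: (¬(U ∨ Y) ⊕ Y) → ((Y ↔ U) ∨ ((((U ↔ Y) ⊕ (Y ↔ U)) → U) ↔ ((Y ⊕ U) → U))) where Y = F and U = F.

T

U ∨ Y = F ∨ F = F
¬(U ∨ Y) = ¬F = T
¬(U ∨ Y) ⊕ Y = T ⊕ F = T
Y ↔ U = F ↔ F = T
U ↔ Y = F ↔ F = T
Y ↔ U = F ↔ F = T
(U ↔ Y) ⊕ (Y ↔ U) = T ⊕ T = F
((U ↔ Y) ⊕ (Y ↔ U)) → U = F → F = T
Y ⊕ U = F ⊕ F = F
(Y ⊕ U) → U = F → F = T
(((U ↔ Y) ⊕ (Y ↔ U)) → U) ↔ ((Y ⊕ U) → U) = T ↔ T = T
(Y ↔ U) ∨ ((((U ↔ Y) ⊕ (Y ↔ U)) → U) ↔ ((Y ⊕ U) → U)) = T ∨ T = T
(¬(U ∨ Y) ⊕ Y) → ((Y ↔ U) ∨ ((((U ↔ Y) ⊕ (Y ↔ U)) → U) ↔ ((Y ⊕ U) → U))) = T → T = T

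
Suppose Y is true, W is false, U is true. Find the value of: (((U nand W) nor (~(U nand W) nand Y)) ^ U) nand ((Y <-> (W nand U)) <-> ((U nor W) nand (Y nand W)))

U nand W = 1 nand 0 = 1
U nand W = 1 nand 0 = 1
~(U nand W) = ~1 = 0
~(U nand W) nand Y = 0 nand 1 = 1
(U nand W) nor (~(U nand W) nand Y) = 1 nor 1 = 0
((U nand W) nor (~(U nand W) nand Y)) ^ U = 0 ^ 1 = 1
W nand U = 0 nand 1 = 1
Y <-> (W nand U) = 1 <-> 1 = 1
U nor W = 1 nor 0 = 0
Y nand W = 1 nand 0 = 1
(U nor W) nand (Y nand W) = 0 nand 1 = 1
(Y <-> (W nand U)) <-> ((U nor W) nand (Y nand W)) = 1 <-> 1 = 1
(((U nand W) nor (~(U nand W) nand Y)) ^ U) nand ((Y <-> (W nand U)) <-> ((U nor W) nand (Y nand W))) = 1 nand 1 = 0

0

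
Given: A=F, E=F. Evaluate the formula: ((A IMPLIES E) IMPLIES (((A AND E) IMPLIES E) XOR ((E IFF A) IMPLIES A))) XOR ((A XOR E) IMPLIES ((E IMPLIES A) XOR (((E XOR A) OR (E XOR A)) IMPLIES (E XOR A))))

Substituting A=F, E=F:
A IMPLIES E = F IMPLIES F = T
A AND E = F AND F = F
(A AND E) IMPLIES E = F IMPLIES F = T
E IFF A = F IFF F = T
(E IFF A) IMPLIES A = T IMPLIES F = F
((A AND E) IMPLIES E) XOR ((E IFF A) IMPLIES A) = T XOR F = T
(A IMPLIES E) IMPLIES (((A AND E) IMPLIES E) XOR ((E IFF A) IMPLIES A)) = T IMPLIES T = T
A XOR E = F XOR F = F
E IMPLIES A = F IMPLIES F = T
E XOR A = F XOR F = F
E XOR A = F XOR F = F
(E XOR A) OR (E XOR A) = F OR F = F
E XOR A = F XOR F = F
((E XOR A) OR (E XOR A)) IMPLIES (E XOR A) = F IMPLIES F = T
(E IMPLIES A) XOR (((E XOR A) OR (E XOR A)) IMPLIES (E XOR A)) = T XOR T = F
(A XOR E) IMPLIES ((E IMPLIES A) XOR (((E XOR A) OR (E XOR A)) IMPLIES (E XOR A))) = F IMPLIES F = T
((A IMPLIES E) IMPLIES (((A AND E) IMPLIES E) XOR ((E IFF A) IMPLIES A))) XOR ((A XOR E) IMPLIES ((E IMPLIES A) XOR (((E XOR A) OR (E XOR A)) IMPLIES (E XOR A)))) = T XOR T = F

F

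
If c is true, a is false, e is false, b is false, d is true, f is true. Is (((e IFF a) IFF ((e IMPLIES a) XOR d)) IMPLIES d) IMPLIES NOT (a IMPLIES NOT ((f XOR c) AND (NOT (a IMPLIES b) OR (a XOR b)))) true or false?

F

e IFF a = F IFF F = T
e IMPLIES a = F IMPLIES F = T
(e IMPLIES a) XOR d = T XOR T = F
(e IFF a) IFF ((e IMPLIES a) XOR d) = T IFF F = F
((e IFF a) IFF ((e IMPLIES a) XOR d)) IMPLIES d = F IMPLIES T = T
f XOR c = T XOR T = F
a IMPLIES b = F IMPLIES F = T
NOT (a IMPLIES b) = NOT T = F
a XOR b = F XOR F = F
NOT (a IMPLIES b) OR (a XOR b) = F OR F = F
(f XOR c) AND (NOT (a IMPLIES b) OR (a XOR b)) = F AND F = F
NOT ((f XOR c) AND (NOT (a IMPLIES b) OR (a XOR b))) = NOT F = T
a IMPLIES NOT ((f XOR c) AND (NOT (a IMPLIES b) OR (a XOR b))) = F IMPLIES T = T
NOT (a IMPLIES NOT ((f XOR c) AND (NOT (a IMPLIES b) OR (a XOR b)))) = NOT T = F
(((e IFF a) IFF ((e IMPLIES a) XOR d)) IMPLIES d) IMPLIES NOT (a IMPLIES NOT ((f XOR c) AND (NOT (a IMPLIES b) OR (a XOR b)))) = T IMPLIES F = F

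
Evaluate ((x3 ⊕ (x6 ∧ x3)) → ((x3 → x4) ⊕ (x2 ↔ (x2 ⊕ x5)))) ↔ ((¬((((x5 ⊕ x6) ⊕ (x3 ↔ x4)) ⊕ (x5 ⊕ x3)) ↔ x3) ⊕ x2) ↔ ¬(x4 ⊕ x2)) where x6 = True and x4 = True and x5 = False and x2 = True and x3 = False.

x6 ∧ x3 = True ∧ False = False
x3 ⊕ (x6 ∧ x3) = False ⊕ False = False
x3 → x4 = False → True = True
x2 ⊕ x5 = True ⊕ False = True
x2 ↔ (x2 ⊕ x5) = True ↔ True = True
(x3 → x4) ⊕ (x2 ↔ (x2 ⊕ x5)) = True ⊕ True = False
(x3 ⊕ (x6 ∧ x3)) → ((x3 → x4) ⊕ (x2 ↔ (x2 ⊕ x5))) = False → False = True
x5 ⊕ x6 = False ⊕ True = True
x3 ↔ x4 = False ↔ True = False
(x5 ⊕ x6) ⊕ (x3 ↔ x4) = True ⊕ False = True
x5 ⊕ x3 = False ⊕ False = False
((x5 ⊕ x6) ⊕ (x3 ↔ x4)) ⊕ (x5 ⊕ x3) = True ⊕ False = True
(((x5 ⊕ x6) ⊕ (x3 ↔ x4)) ⊕ (x5 ⊕ x3)) ↔ x3 = True ↔ False = False
¬((((x5 ⊕ x6) ⊕ (x3 ↔ x4)) ⊕ (x5 ⊕ x3)) ↔ x3) = ¬False = True
¬((((x5 ⊕ x6) ⊕ (x3 ↔ x4)) ⊕ (x5 ⊕ x3)) ↔ x3) ⊕ x2 = True ⊕ True = False
x4 ⊕ x2 = True ⊕ True = False
¬(x4 ⊕ x2) = ¬False = True
(¬((((x5 ⊕ x6) ⊕ (x3 ↔ x4)) ⊕ (x5 ⊕ x3)) ↔ x3) ⊕ x2) ↔ ¬(x4 ⊕ x2) = False ↔ True = False
((x3 ⊕ (x6 ∧ x3)) → ((x3 → x4) ⊕ (x2 ↔ (x2 ⊕ x5)))) ↔ ((¬((((x5 ⊕ x6) ⊕ (x3 ↔ x4)) ⊕ (x5 ⊕ x3)) ↔ x3) ⊕ x2) ↔ ¬(x4 ⊕ x2)) = True ↔ False = False

False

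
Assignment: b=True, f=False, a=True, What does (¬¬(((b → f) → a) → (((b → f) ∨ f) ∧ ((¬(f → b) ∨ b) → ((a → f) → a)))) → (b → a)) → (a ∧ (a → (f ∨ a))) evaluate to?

b → f = True → False = False
(b → f) → a = False → True = True
b → f = True → False = False
(b → f) ∨ f = False ∨ False = False
f → b = False → True = True
¬(f → b) = ¬True = False
¬(f → b) ∨ b = False ∨ True = True
a → f = True → False = False
(a → f) → a = False → True = True
(¬(f → b) ∨ b) → ((a → f) → a) = True → True = True
((b → f) ∨ f) ∧ ((¬(f → b) ∨ b) → ((a → f) → a)) = False ∧ True = False
((b → f) → a) → (((b → f) ∨ f) ∧ ((¬(f → b) ∨ b) → ((a → f) → a))) = True → False = False
¬(((b → f) → a) → (((b → f) ∨ f) ∧ ((¬(f → b) ∨ b) → ((a → f) → a)))) = ¬False = True
¬¬(((b → f) → a) → (((b → f) ∨ f) ∧ ((¬(f → b) ∨ b) → ((a → f) → a)))) = ¬True = False
b → a = True → True = True
¬¬(((b → f) → a) → (((b → f) ∨ f) ∧ ((¬(f → b) ∨ b) → ((a → f) → a)))) → (b → a) = False → True = True
f ∨ a = False ∨ True = True
a → (f ∨ a) = True → True = True
a ∧ (a → (f ∨ a)) = True ∧ True = True
(¬¬(((b → f) → a) → (((b → f) ∨ f) ∧ ((¬(f → b) ∨ b) → ((a → f) → a)))) → (b → a)) → (a ∧ (a → (f ∨ a))) = True → True = True

True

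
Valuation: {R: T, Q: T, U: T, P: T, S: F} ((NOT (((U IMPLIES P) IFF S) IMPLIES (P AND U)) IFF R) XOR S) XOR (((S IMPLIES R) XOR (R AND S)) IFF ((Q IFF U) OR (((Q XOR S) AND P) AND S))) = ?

Substituting R=T, Q=T, U=T, P=T, S=F:
U IMPLIES P = T IMPLIES T = T
(U IMPLIES P) IFF S = T IFF F = F
P AND U = T AND T = T
((U IMPLIES P) IFF S) IMPLIES (P AND U) = F IMPLIES T = T
NOT (((U IMPLIES P) IFF S) IMPLIES (P AND U)) = NOT T = F
NOT (((U IMPLIES P) IFF S) IMPLIES (P AND U)) IFF R = F IFF T = F
(NOT (((U IMPLIES P) IFF S) IMPLIES (P AND U)) IFF R) XOR S = F XOR F = F
S IMPLIES R = F IMPLIES T = T
R AND S = T AND F = F
(S IMPLIES R) XOR (R AND S) = T XOR F = T
Q IFF U = T IFF T = T
Q XOR S = T XOR F = T
(Q XOR S) AND P = T AND T = T
((Q XOR S) AND P) AND S = T AND F = F
(Q IFF U) OR (((Q XOR S) AND P) AND S) = T OR F = T
((S IMPLIES R) XOR (R AND S)) IFF ((Q IFF U) OR (((Q XOR S) AND P) AND S)) = T IFF T = T
((NOT (((U IMPLIES P) IFF S) IMPLIES (P AND U)) IFF R) XOR S) XOR (((S IMPLIES R) XOR (R AND S)) IFF ((Q IFF U) OR (((Q XOR S) AND P) AND S))) = F XOR T = T

T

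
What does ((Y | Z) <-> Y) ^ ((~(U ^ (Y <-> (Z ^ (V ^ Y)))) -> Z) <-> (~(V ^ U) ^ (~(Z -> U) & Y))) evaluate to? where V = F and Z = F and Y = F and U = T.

Y | Z = F | F = F
(Y | Z) <-> Y = F <-> F = T
V ^ Y = F ^ F = F
Z ^ (V ^ Y) = F ^ F = F
Y <-> (Z ^ (V ^ Y)) = F <-> F = T
U ^ (Y <-> (Z ^ (V ^ Y))) = T ^ T = F
~(U ^ (Y <-> (Z ^ (V ^ Y)))) = ~F = T
~(U ^ (Y <-> (Z ^ (V ^ Y)))) -> Z = T -> F = F
V ^ U = F ^ T = T
~(V ^ U) = ~T = F
Z -> U = F -> T = T
~(Z -> U) = ~T = F
~(Z -> U) & Y = F & F = F
~(V ^ U) ^ (~(Z -> U) & Y) = F ^ F = F
(~(U ^ (Y <-> (Z ^ (V ^ Y)))) -> Z) <-> (~(V ^ U) ^ (~(Z -> U) & Y)) = F <-> F = T
((Y | Z) <-> Y) ^ ((~(U ^ (Y <-> (Z ^ (V ^ Y)))) -> Z) <-> (~(V ^ U) ^ (~(Z -> U) & Y))) = T ^ T = F

F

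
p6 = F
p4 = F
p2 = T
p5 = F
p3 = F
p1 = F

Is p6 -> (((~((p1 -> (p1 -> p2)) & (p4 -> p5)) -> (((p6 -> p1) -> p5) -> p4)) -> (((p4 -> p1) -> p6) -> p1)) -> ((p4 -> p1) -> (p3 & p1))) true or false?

T

p1 -> p2 = F -> T = T
p1 -> (p1 -> p2) = F -> T = T
p4 -> p5 = F -> F = T
(p1 -> (p1 -> p2)) & (p4 -> p5) = T & T = T
~((p1 -> (p1 -> p2)) & (p4 -> p5)) = ~T = F
p6 -> p1 = F -> F = T
(p6 -> p1) -> p5 = T -> F = F
((p6 -> p1) -> p5) -> p4 = F -> F = T
~((p1 -> (p1 -> p2)) & (p4 -> p5)) -> (((p6 -> p1) -> p5) -> p4) = F -> T = T
p4 -> p1 = F -> F = T
(p4 -> p1) -> p6 = T -> F = F
((p4 -> p1) -> p6) -> p1 = F -> F = T
(~((p1 -> (p1 -> p2)) & (p4 -> p5)) -> (((p6 -> p1) -> p5) -> p4)) -> (((p4 -> p1) -> p6) -> p1) = T -> T = T
p4 -> p1 = F -> F = T
p3 & p1 = F & F = F
(p4 -> p1) -> (p3 & p1) = T -> F = F
((~((p1 -> (p1 -> p2)) & (p4 -> p5)) -> (((p6 -> p1) -> p5) -> p4)) -> (((p4 -> p1) -> p6) -> p1)) -> ((p4 -> p1) -> (p3 & p1)) = T -> F = F
p6 -> (((~((p1 -> (p1 -> p2)) & (p4 -> p5)) -> (((p6 -> p1) -> p5) -> p4)) -> (((p4 -> p1) -> p6) -> p1)) -> ((p4 -> p1) -> (p3 & p1))) = F -> F = T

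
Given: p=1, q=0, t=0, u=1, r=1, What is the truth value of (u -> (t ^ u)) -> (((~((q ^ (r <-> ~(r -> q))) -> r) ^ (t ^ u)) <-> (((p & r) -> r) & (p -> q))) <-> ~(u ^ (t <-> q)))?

0

t ^ u = 0 ^ 1 = 1
u -> (t ^ u) = 1 -> 1 = 1
r -> q = 1 -> 0 = 0
~(r -> q) = ~0 = 1
r <-> ~(r -> q) = 1 <-> 1 = 1
q ^ (r <-> ~(r -> q)) = 0 ^ 1 = 1
(q ^ (r <-> ~(r -> q))) -> r = 1 -> 1 = 1
~((q ^ (r <-> ~(r -> q))) -> r) = ~1 = 0
t ^ u = 0 ^ 1 = 1
~((q ^ (r <-> ~(r -> q))) -> r) ^ (t ^ u) = 0 ^ 1 = 1
p & r = 1 & 1 = 1
(p & r) -> r = 1 -> 1 = 1
p -> q = 1 -> 0 = 0
((p & r) -> r) & (p -> q) = 1 & 0 = 0
(~((q ^ (r <-> ~(r -> q))) -> r) ^ (t ^ u)) <-> (((p & r) -> r) & (p -> q)) = 1 <-> 0 = 0
t <-> q = 0 <-> 0 = 1
u ^ (t <-> q) = 1 ^ 1 = 0
~(u ^ (t <-> q)) = ~0 = 1
((~((q ^ (r <-> ~(r -> q))) -> r) ^ (t ^ u)) <-> (((p & r) -> r) & (p -> q))) <-> ~(u ^ (t <-> q)) = 0 <-> 1 = 0
(u -> (t ^ u)) -> (((~((q ^ (r <-> ~(r -> q))) -> r) ^ (t ^ u)) <-> (((p & r) -> r) & (p -> q))) <-> ~(u ^ (t <-> q))) = 1 -> 0 = 0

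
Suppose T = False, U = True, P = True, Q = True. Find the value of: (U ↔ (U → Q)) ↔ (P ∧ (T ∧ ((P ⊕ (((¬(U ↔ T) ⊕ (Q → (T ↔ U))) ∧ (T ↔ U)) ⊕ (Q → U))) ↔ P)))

U → Q = True → True = True
U ↔ (U → Q) = True ↔ True = True
U ↔ T = True ↔ False = False
¬(U ↔ T) = ¬False = True
T ↔ U = False ↔ True = False
Q → (T ↔ U) = True → False = False
¬(U ↔ T) ⊕ (Q → (T ↔ U)) = True ⊕ False = True
T ↔ U = False ↔ True = False
(¬(U ↔ T) ⊕ (Q → (T ↔ U))) ∧ (T ↔ U) = True ∧ False = False
Q → U = True → True = True
((¬(U ↔ T) ⊕ (Q → (T ↔ U))) ∧ (T ↔ U)) ⊕ (Q → U) = False ⊕ True = True
P ⊕ (((¬(U ↔ T) ⊕ (Q → (T ↔ U))) ∧ (T ↔ U)) ⊕ (Q → U)) = True ⊕ True = False
(P ⊕ (((¬(U ↔ T) ⊕ (Q → (T ↔ U))) ∧ (T ↔ U)) ⊕ (Q → U))) ↔ P = False ↔ True = False
T ∧ ((P ⊕ (((¬(U ↔ T) ⊕ (Q → (T ↔ U))) ∧ (T ↔ U)) ⊕ (Q → U))) ↔ P) = False ∧ False = False
P ∧ (T ∧ ((P ⊕ (((¬(U ↔ T) ⊕ (Q → (T ↔ U))) ∧ (T ↔ U)) ⊕ (Q → U))) ↔ P)) = True ∧ False = False
(U ↔ (U → Q)) ↔ (P ∧ (T ∧ ((P ⊕ (((¬(U ↔ T) ⊕ (Q → (T ↔ U))) ∧ (T ↔ U)) ⊕ (Q → U))) ↔ P))) = True ↔ False = False

False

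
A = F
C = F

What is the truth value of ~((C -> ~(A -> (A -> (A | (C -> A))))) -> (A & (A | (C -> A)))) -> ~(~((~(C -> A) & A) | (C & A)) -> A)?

C -> A = F -> F = T
A | (C -> A) = F | T = T
A -> (A | (C -> A)) = F -> T = T
A -> (A -> (A | (C -> A))) = F -> T = T
~(A -> (A -> (A | (C -> A)))) = ~T = F
C -> ~(A -> (A -> (A | (C -> A)))) = F -> F = T
C -> A = F -> F = T
A | (C -> A) = F | T = T
A & (A | (C -> A)) = F & T = F
(C -> ~(A -> (A -> (A | (C -> A))))) -> (A & (A | (C -> A))) = T -> F = F
~((C -> ~(A -> (A -> (A | (C -> A))))) -> (A & (A | (C -> A)))) = ~F = T
C -> A = F -> F = T
~(C -> A) = ~T = F
~(C -> A) & A = F & F = F
C & A = F & F = F
(~(C -> A) & A) | (C & A) = F | F = F
~((~(C -> A) & A) | (C & A)) = ~F = T
~((~(C -> A) & A) | (C & A)) -> A = T -> F = F
~(~((~(C -> A) & A) | (C & A)) -> A) = ~F = T
~((C -> ~(A -> (A -> (A | (C -> A))))) -> (A & (A | (C -> A)))) -> ~(~((~(C -> A) & A) | (C & A)) -> A) = T -> T = T

T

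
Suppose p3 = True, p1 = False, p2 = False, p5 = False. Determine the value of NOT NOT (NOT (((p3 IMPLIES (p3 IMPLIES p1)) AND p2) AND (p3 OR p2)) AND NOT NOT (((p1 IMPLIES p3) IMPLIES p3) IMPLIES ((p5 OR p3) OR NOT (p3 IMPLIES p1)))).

True

Substituting p3=True, p1=False, p2=False, p5=False:
p3 IMPLIES p1 = True IMPLIES False = False
p3 IMPLIES (p3 IMPLIES p1) = True IMPLIES False = False
(p3 IMPLIES (p3 IMPLIES p1)) AND p2 = False AND False = False
p3 OR p2 = True OR False = True
((p3 IMPLIES (p3 IMPLIES p1)) AND p2) AND (p3 OR p2) = False AND True = False
NOT (((p3 IMPLIES (p3 IMPLIES p1)) AND p2) AND (p3 OR p2)) = NOT False = True
p1 IMPLIES p3 = False IMPLIES True = True
(p1 IMPLIES p3) IMPLIES p3 = True IMPLIES True = True
p5 OR p3 = False OR True = True
p3 IMPLIES p1 = True IMPLIES False = False
NOT (p3 IMPLIES p1) = NOT False = True
(p5 OR p3) OR NOT (p3 IMPLIES p1) = True OR True = True
((p1 IMPLIES p3) IMPLIES p3) IMPLIES ((p5 OR p3) OR NOT (p3 IMPLIES p1)) = True IMPLIES True = True
NOT (((p1 IMPLIES p3) IMPLIES p3) IMPLIES ((p5 OR p3) OR NOT (p3 IMPLIES p1))) = NOT True = False
NOT NOT (((p1 IMPLIES p3) IMPLIES p3) IMPLIES ((p5 OR p3) OR NOT (p3 IMPLIES p1))) = NOT False = True
NOT (((p3 IMPLIES (p3 IMPLIES p1)) AND p2) AND (p3 OR p2)) AND NOT NOT (((p1 IMPLIES p3) IMPLIES p3) IMPLIES ((p5 OR p3) OR NOT (p3 IMPLIES p1))) = True AND True = True
NOT (NOT (((p3 IMPLIES (p3 IMPLIES p1)) AND p2) AND (p3 OR p2)) AND NOT NOT (((p1 IMPLIES p3) IMPLIES p3) IMPLIES ((p5 OR p3) OR NOT (p3 IMPLIES p1)))) = NOT True = False
NOT NOT (NOT (((p3 IMPLIES (p3 IMPLIES p1)) AND p2) AND (p3 OR p2)) AND NOT NOT (((p1 IMPLIES p3) IMPLIES p3) IMPLIES ((p5 OR p3) OR NOT (p3 IMPLIES p1)))) = NOT False = True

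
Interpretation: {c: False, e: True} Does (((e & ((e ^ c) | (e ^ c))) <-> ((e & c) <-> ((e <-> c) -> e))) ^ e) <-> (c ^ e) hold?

e ^ c = True ^ False = True
e ^ c = True ^ False = True
(e ^ c) | (e ^ c) = True | True = True
e & ((e ^ c) | (e ^ c)) = True & True = True
e & c = True & False = False
e <-> c = True <-> False = False
(e <-> c) -> e = False -> True = True
(e & c) <-> ((e <-> c) -> e) = False <-> True = False
(e & ((e ^ c) | (e ^ c))) <-> ((e & c) <-> ((e <-> c) -> e)) = True <-> False = False
((e & ((e ^ c) | (e ^ c))) <-> ((e & c) <-> ((e <-> c) -> e))) ^ e = False ^ True = True
c ^ e = False ^ True = True
(((e & ((e ^ c) | (e ^ c))) <-> ((e & c) <-> ((e <-> c) -> e))) ^ e) <-> (c ^ e) = True <-> True = True

True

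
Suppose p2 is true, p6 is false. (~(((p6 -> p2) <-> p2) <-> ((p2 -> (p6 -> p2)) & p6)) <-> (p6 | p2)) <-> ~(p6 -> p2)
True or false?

p6 -> p2 = F -> T = T
(p6 -> p2) <-> p2 = T <-> T = T
p6 -> p2 = F -> T = T
p2 -> (p6 -> p2) = T -> T = T
(p2 -> (p6 -> p2)) & p6 = T & F = F
((p6 -> p2) <-> p2) <-> ((p2 -> (p6 -> p2)) & p6) = T <-> F = F
~(((p6 -> p2) <-> p2) <-> ((p2 -> (p6 -> p2)) & p6)) = ~F = T
p6 | p2 = F | T = T
~(((p6 -> p2) <-> p2) <-> ((p2 -> (p6 -> p2)) & p6)) <-> (p6 | p2) = T <-> T = T
p6 -> p2 = F -> T = T
~(p6 -> p2) = ~T = F
(~(((p6 -> p2) <-> p2) <-> ((p2 -> (p6 -> p2)) & p6)) <-> (p6 | p2)) <-> ~(p6 -> p2) = T <-> F = F

F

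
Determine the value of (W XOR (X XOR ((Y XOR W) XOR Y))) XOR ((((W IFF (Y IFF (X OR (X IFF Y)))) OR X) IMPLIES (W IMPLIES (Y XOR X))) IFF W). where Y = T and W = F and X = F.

Y XOR W = T XOR F = T
(Y XOR W) XOR Y = T XOR T = F
X XOR ((Y XOR W) XOR Y) = F XOR F = F
W XOR (X XOR ((Y XOR W) XOR Y)) = F XOR F = F
X IFF Y = F IFF T = F
X OR (X IFF Y) = F OR F = F
Y IFF (X OR (X IFF Y)) = T IFF F = F
W IFF (Y IFF (X OR (X IFF Y))) = F IFF F = T
(W IFF (Y IFF (X OR (X IFF Y)))) OR X = T OR F = T
Y XOR X = T XOR F = T
W IMPLIES (Y XOR X) = F IMPLIES T = T
((W IFF (Y IFF (X OR (X IFF Y)))) OR X) IMPLIES (W IMPLIES (Y XOR X)) = T IMPLIES T = T
(((W IFF (Y IFF (X OR (X IFF Y)))) OR X) IMPLIES (W IMPLIES (Y XOR X))) IFF W = T IFF F = F
(W XOR (X XOR ((Y XOR W) XOR Y))) XOR ((((W IFF (Y IFF (X OR (X IFF Y)))) OR X) IMPLIES (W IMPLIES (Y XOR X))) IFF W) = F XOR F = F

F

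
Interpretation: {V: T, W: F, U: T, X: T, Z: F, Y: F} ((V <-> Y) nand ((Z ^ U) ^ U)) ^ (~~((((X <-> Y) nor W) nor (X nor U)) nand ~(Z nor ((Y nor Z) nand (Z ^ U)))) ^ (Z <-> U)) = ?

V <-> Y = T <-> F = F
Z ^ U = F ^ T = T
(Z ^ U) ^ U = T ^ T = F
(V <-> Y) nand ((Z ^ U) ^ U) = F nand F = T
X <-> Y = T <-> F = F
(X <-> Y) nor W = F nor F = T
X nor U = T nor T = F
((X <-> Y) nor W) nor (X nor U) = T nor F = F
Y nor Z = F nor F = T
Z ^ U = F ^ T = T
(Y nor Z) nand (Z ^ U) = T nand T = F
Z nor ((Y nor Z) nand (Z ^ U)) = F nor F = T
~(Z nor ((Y nor Z) nand (Z ^ U))) = ~T = F
(((X <-> Y) nor W) nor (X nor U)) nand ~(Z nor ((Y nor Z) nand (Z ^ U))) = F nand F = T
~((((X <-> Y) nor W) nor (X nor U)) nand ~(Z nor ((Y nor Z) nand (Z ^ U)))) = ~T = F
~~((((X <-> Y) nor W) nor (X nor U)) nand ~(Z nor ((Y nor Z) nand (Z ^ U)))) = ~F = T
Z <-> U = F <-> T = F
~~((((X <-> Y) nor W) nor (X nor U)) nand ~(Z nor ((Y nor Z) nand (Z ^ U)))) ^ (Z <-> U) = T ^ F = T
((V <-> Y) nand ((Z ^ U) ^ U)) ^ (~~((((X <-> Y) nor W) nor (X nor U)) nand ~(Z nor ((Y nor Z) nand (Z ^ U)))) ^ (Z <-> U)) = T ^ T = F

F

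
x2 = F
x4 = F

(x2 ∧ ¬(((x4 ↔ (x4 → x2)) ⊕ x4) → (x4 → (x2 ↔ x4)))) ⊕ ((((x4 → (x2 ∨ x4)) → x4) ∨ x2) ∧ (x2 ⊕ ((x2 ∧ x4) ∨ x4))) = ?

Substituting x2=F, x4=F:
x4 → x2 = F → F = T
x4 ↔ (x4 → x2) = F ↔ T = F
(x4 ↔ (x4 → x2)) ⊕ x4 = F ⊕ F = F
x2 ↔ x4 = F ↔ F = T
x4 → (x2 ↔ x4) = F → T = T
((x4 ↔ (x4 → x2)) ⊕ x4) → (x4 → (x2 ↔ x4)) = F → T = T
¬(((x4 ↔ (x4 → x2)) ⊕ x4) → (x4 → (x2 ↔ x4))) = ¬T = F
x2 ∧ ¬(((x4 ↔ (x4 → x2)) ⊕ x4) → (x4 → (x2 ↔ x4))) = F ∧ F = F
x2 ∨ x4 = F ∨ F = F
x4 → (x2 ∨ x4) = F → F = T
(x4 → (x2 ∨ x4)) → x4 = T → F = F
((x4 → (x2 ∨ x4)) → x4) ∨ x2 = F ∨ F = F
x2 ∧ x4 = F ∧ F = F
(x2 ∧ x4) ∨ x4 = F ∨ F = F
x2 ⊕ ((x2 ∧ x4) ∨ x4) = F ⊕ F = F
(((x4 → (x2 ∨ x4)) → x4) ∨ x2) ∧ (x2 ⊕ ((x2 ∧ x4) ∨ x4)) = F ∧ F = F
(x2 ∧ ¬(((x4 ↔ (x4 → x2)) ⊕ x4) → (x4 → (x2 ↔ x4)))) ⊕ ((((x4 → (x2 ∨ x4)) → x4) ∨ x2) ∧ (x2 ⊕ ((x2 ∧ x4) ∨ x4))) = F ⊕ F = F

F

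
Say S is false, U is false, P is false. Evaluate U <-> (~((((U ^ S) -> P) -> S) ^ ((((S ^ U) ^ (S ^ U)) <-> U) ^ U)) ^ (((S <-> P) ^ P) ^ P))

0

U ^ S = 0 ^ 0 = 0
(U ^ S) -> P = 0 -> 0 = 1
((U ^ S) -> P) -> S = 1 -> 0 = 0
S ^ U = 0 ^ 0 = 0
S ^ U = 0 ^ 0 = 0
(S ^ U) ^ (S ^ U) = 0 ^ 0 = 0
((S ^ U) ^ (S ^ U)) <-> U = 0 <-> 0 = 1
(((S ^ U) ^ (S ^ U)) <-> U) ^ U = 1 ^ 0 = 1
(((U ^ S) -> P) -> S) ^ ((((S ^ U) ^ (S ^ U)) <-> U) ^ U) = 0 ^ 1 = 1
~((((U ^ S) -> P) -> S) ^ ((((S ^ U) ^ (S ^ U)) <-> U) ^ U)) = ~1 = 0
S <-> P = 0 <-> 0 = 1
(S <-> P) ^ P = 1 ^ 0 = 1
((S <-> P) ^ P) ^ P = 1 ^ 0 = 1
~((((U ^ S) -> P) -> S) ^ ((((S ^ U) ^ (S ^ U)) <-> U) ^ U)) ^ (((S <-> P) ^ P) ^ P) = 0 ^ 1 = 1
U <-> (~((((U ^ S) -> P) -> S) ^ ((((S ^ U) ^ (S ^ U)) <-> U) ^ U)) ^ (((S <-> P) ^ P) ^ P)) = 0 <-> 1 = 0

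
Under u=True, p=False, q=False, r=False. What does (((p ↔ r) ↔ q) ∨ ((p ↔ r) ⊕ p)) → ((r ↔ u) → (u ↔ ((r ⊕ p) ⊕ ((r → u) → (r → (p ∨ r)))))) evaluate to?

p ↔ r = False ↔ False = True
(p ↔ r) ↔ q = True ↔ False = False
p ↔ r = False ↔ False = True
(p ↔ r) ⊕ p = True ⊕ False = True
((p ↔ r) ↔ q) ∨ ((p ↔ r) ⊕ p) = False ∨ True = True
r ↔ u = False ↔ True = False
r ⊕ p = False ⊕ False = False
r → u = False → True = True
p ∨ r = False ∨ False = False
r → (p ∨ r) = False → False = True
(r → u) → (r → (p ∨ r)) = True → True = True
(r ⊕ p) ⊕ ((r → u) → (r → (p ∨ r))) = False ⊕ True = True
u ↔ ((r ⊕ p) ⊕ ((r → u) → (r → (p ∨ r)))) = True ↔ True = True
(r ↔ u) → (u ↔ ((r ⊕ p) ⊕ ((r → u) → (r → (p ∨ r))))) = False → True = True
(((p ↔ r) ↔ q) ∨ ((p ↔ r) ⊕ p)) → ((r ↔ u) → (u ↔ ((r ⊕ p) ⊕ ((r → u) → (r → (p ∨ r)))))) = True → True = True

True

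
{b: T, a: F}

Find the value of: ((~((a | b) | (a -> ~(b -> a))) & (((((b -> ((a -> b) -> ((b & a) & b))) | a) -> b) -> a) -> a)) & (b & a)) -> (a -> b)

T

a | b = F | T = T
b -> a = T -> F = F
~(b -> a) = ~F = T
a -> ~(b -> a) = F -> T = T
(a | b) | (a -> ~(b -> a)) = T | T = T
~((a | b) | (a -> ~(b -> a))) = ~T = F
a -> b = F -> T = T
b & a = T & F = F
(b & a) & b = F & T = F
(a -> b) -> ((b & a) & b) = T -> F = F
b -> ((a -> b) -> ((b & a) & b)) = T -> F = F
(b -> ((a -> b) -> ((b & a) & b))) | a = F | F = F
((b -> ((a -> b) -> ((b & a) & b))) | a) -> b = F -> T = T
(((b -> ((a -> b) -> ((b & a) & b))) | a) -> b) -> a = T -> F = F
((((b -> ((a -> b) -> ((b & a) & b))) | a) -> b) -> a) -> a = F -> F = T
~((a | b) | (a -> ~(b -> a))) & (((((b -> ((a -> b) -> ((b & a) & b))) | a) -> b) -> a) -> a) = F & T = F
b & a = T & F = F
(~((a | b) | (a -> ~(b -> a))) & (((((b -> ((a -> b) -> ((b & a) & b))) | a) -> b) -> a) -> a)) & (b & a) = F & F = F
a -> b = F -> T = T
((~((a | b) | (a -> ~(b -> a))) & (((((b -> ((a -> b) -> ((b & a) & b))) | a) -> b) -> a) -> a)) & (b & a)) -> (a -> b) = F -> T = T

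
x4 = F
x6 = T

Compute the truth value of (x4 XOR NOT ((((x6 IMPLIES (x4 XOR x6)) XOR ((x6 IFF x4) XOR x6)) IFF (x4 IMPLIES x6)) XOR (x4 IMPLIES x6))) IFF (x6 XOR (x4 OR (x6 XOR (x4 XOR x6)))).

x4 XOR x6 = F XOR T = T
x6 IMPLIES (x4 XOR x6) = T IMPLIES T = T
x6 IFF x4 = T IFF F = F
(x6 IFF x4) XOR x6 = F XOR T = T
(x6 IMPLIES (x4 XOR x6)) XOR ((x6 IFF x4) XOR x6) = T XOR T = F
x4 IMPLIES x6 = F IMPLIES T = T
((x6 IMPLIES (x4 XOR x6)) XOR ((x6 IFF x4) XOR x6)) IFF (x4 IMPLIES x6) = F IFF T = F
x4 IMPLIES x6 = F IMPLIES T = T
(((x6 IMPLIES (x4 XOR x6)) XOR ((x6 IFF x4) XOR x6)) IFF (x4 IMPLIES x6)) XOR (x4 IMPLIES x6) = F XOR T = T
NOT ((((x6 IMPLIES (x4 XOR x6)) XOR ((x6 IFF x4) XOR x6)) IFF (x4 IMPLIES x6)) XOR (x4 IMPLIES x6)) = NOT T = F
x4 XOR NOT ((((x6 IMPLIES (x4 XOR x6)) XOR ((x6 IFF x4) XOR x6)) IFF (x4 IMPLIES x6)) XOR (x4 IMPLIES x6)) = F XOR F = F
x4 XOR x6 = F XOR T = T
x6 XOR (x4 XOR x6) = T XOR T = F
x4 OR (x6 XOR (x4 XOR x6)) = F OR F = F
x6 XOR (x4 OR (x6 XOR (x4 XOR x6))) = T XOR F = T
(x4 XOR NOT ((((x6 IMPLIES (x4 XOR x6)) XOR ((x6 IFF x4) XOR x6)) IFF (x4 IMPLIES x6)) XOR (x4 IMPLIES x6))) IFF (x6 XOR (x4 OR (x6 XOR (x4 XOR x6)))) = F IFF T = F

F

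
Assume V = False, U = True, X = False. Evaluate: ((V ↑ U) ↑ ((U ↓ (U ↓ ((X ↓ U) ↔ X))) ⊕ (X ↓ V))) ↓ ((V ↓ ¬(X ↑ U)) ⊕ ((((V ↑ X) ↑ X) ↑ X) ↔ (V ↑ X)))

Substituting V=False, U=True, X=False:
V ↑ U = False ↑ True = True
X ↓ U = False ↓ True = False
(X ↓ U) ↔ X = False ↔ False = True
U ↓ ((X ↓ U) ↔ X) = True ↓ True = False
U ↓ (U ↓ ((X ↓ U) ↔ X)) = True ↓ False = False
X ↓ V = False ↓ False = True
(U ↓ (U ↓ ((X ↓ U) ↔ X))) ⊕ (X ↓ V) = False ⊕ True = True
(V ↑ U) ↑ ((U ↓ (U ↓ ((X ↓ U) ↔ X))) ⊕ (X ↓ V)) = True ↑ True = False
X ↑ U = False ↑ True = True
¬(X ↑ U) = ¬True = False
V ↓ ¬(X ↑ U) = False ↓ False = True
V ↑ X = False ↑ False = True
(V ↑ X) ↑ X = True ↑ False = True
((V ↑ X) ↑ X) ↑ X = True ↑ False = True
V ↑ X = False ↑ False = True
(((V ↑ X) ↑ X) ↑ X) ↔ (V ↑ X) = True ↔ True = True
(V ↓ ¬(X ↑ U)) ⊕ ((((V ↑ X) ↑ X) ↑ X) ↔ (V ↑ X)) = True ⊕ True = False
((V ↑ U) ↑ ((U ↓ (U ↓ ((X ↓ U) ↔ X))) ⊕ (X ↓ V))) ↓ ((V ↓ ¬(X ↑ U)) ⊕ ((((V ↑ X) ↑ X) ↑ X) ↔ (V ↑ X))) = False ↓ False = True

True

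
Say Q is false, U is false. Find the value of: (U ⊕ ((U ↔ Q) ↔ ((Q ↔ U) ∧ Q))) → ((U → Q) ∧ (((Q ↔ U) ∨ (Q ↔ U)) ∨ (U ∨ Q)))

U ↔ Q = F ↔ F = T
Q ↔ U = F ↔ F = T
(Q ↔ U) ∧ Q = T ∧ F = F
(U ↔ Q) ↔ ((Q ↔ U) ∧ Q) = T ↔ F = F
U ⊕ ((U ↔ Q) ↔ ((Q ↔ U) ∧ Q)) = F ⊕ F = F
U → Q = F → F = T
Q ↔ U = F ↔ F = T
Q ↔ U = F ↔ F = T
(Q ↔ U) ∨ (Q ↔ U) = T ∨ T = T
U ∨ Q = F ∨ F = F
((Q ↔ U) ∨ (Q ↔ U)) ∨ (U ∨ Q) = T ∨ F = T
(U → Q) ∧ (((Q ↔ U) ∨ (Q ↔ U)) ∨ (U ∨ Q)) = T ∧ T = T
(U ⊕ ((U ↔ Q) ↔ ((Q ↔ U) ∧ Q))) → ((U → Q) ∧ (((Q ↔ U) ∨ (Q ↔ U)) ∨ (U ∨ Q))) = F → T = T

T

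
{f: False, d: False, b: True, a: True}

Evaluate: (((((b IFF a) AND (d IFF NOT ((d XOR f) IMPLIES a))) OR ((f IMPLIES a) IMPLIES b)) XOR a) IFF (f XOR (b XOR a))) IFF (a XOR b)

b IFF a = True IFF True = True
d XOR f = False XOR False = False
(d XOR f) IMPLIES a = False IMPLIES True = True
NOT ((d XOR f) IMPLIES a) = NOT True = False
d IFF NOT ((d XOR f) IMPLIES a) = False IFF False = True
(b IFF a) AND (d IFF NOT ((d XOR f) IMPLIES a)) = True AND True = True
f IMPLIES a = False IMPLIES True = True
(f IMPLIES a) IMPLIES b = True IMPLIES True = True
((b IFF a) AND (d IFF NOT ((d XOR f) IMPLIES a))) OR ((f IMPLIES a) IMPLIES b) = True OR True = True
(((b IFF a) AND (d IFF NOT ((d XOR f) IMPLIES a))) OR ((f IMPLIES a) IMPLIES b)) XOR a = True XOR True = False
b XOR a = True XOR True = False
f XOR (b XOR a) = False XOR False = False
((((b IFF a) AND (d IFF NOT ((d XOR f) IMPLIES a))) OR ((f IMPLIES a) IMPLIES b)) XOR a) IFF (f XOR (b XOR a)) = False IFF False = True
a XOR b = True XOR True = False
(((((b IFF a) AND (d IFF NOT ((d XOR f) IMPLIES a))) OR ((f IMPLIES a) IMPLIES b)) XOR a) IFF (f XOR (b XOR a))) IFF (a XOR b) = True IFF False = False

False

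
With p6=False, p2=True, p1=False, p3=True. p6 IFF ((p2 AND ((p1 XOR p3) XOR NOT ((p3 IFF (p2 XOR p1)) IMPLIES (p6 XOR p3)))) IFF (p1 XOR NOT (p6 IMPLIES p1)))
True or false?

Substituting p6=False, p2=True, p1=False, p3=True:
p1 XOR p3 = False XOR True = True
p2 XOR p1 = True XOR False = True
p3 IFF (p2 XOR p1) = True IFF True = True
p6 XOR p3 = False XOR True = True
(p3 IFF (p2 XOR p1)) IMPLIES (p6 XOR p3) = True IMPLIES True = True
NOT ((p3 IFF (p2 XOR p1)) IMPLIES (p6 XOR p3)) = NOT True = False
(p1 XOR p3) XOR NOT ((p3 IFF (p2 XOR p1)) IMPLIES (p6 XOR p3)) = True XOR False = True
p2 AND ((p1 XOR p3) XOR NOT ((p3 IFF (p2 XOR p1)) IMPLIES (p6 XOR p3))) = True AND True = True
p6 IMPLIES p1 = False IMPLIES False = True
NOT (p6 IMPLIES p1) = NOT True = False
p1 XOR NOT (p6 IMPLIES p1) = False XOR False = False
(p2 AND ((p1 XOR p3) XOR NOT ((p3 IFF (p2 XOR p1)) IMPLIES (p6 XOR p3)))) IFF (p1 XOR NOT (p6 IMPLIES p1)) = True IFF False = False
p6 IFF ((p2 AND ((p1 XOR p3) XOR NOT ((p3 IFF (p2 XOR p1)) IMPLIES (p6 XOR p3)))) IFF (p1 XOR NOT (p6 IMPLIES p1))) = False IFF False = True

True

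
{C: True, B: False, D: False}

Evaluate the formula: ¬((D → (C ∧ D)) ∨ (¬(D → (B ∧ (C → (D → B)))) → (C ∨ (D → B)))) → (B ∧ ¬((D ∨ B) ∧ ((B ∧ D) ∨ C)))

Substituting C=True, B=False, D=False:
C ∧ D = True ∧ False = False
D → (C ∧ D) = False → False = True
D → B = False → False = True
C → (D → B) = True → True = True
B ∧ (C → (D → B)) = False ∧ True = False
D → (B ∧ (C → (D → B))) = False → False = True
¬(D → (B ∧ (C → (D → B)))) = ¬True = False
D → B = False → False = True
C ∨ (D → B) = True ∨ True = True
¬(D → (B ∧ (C → (D → B)))) → (C ∨ (D → B)) = False → True = True
(D → (C ∧ D)) ∨ (¬(D → (B ∧ (C → (D → B)))) → (C ∨ (D → B))) = True ∨ True = True
¬((D → (C ∧ D)) ∨ (¬(D → (B ∧ (C → (D → B)))) → (C ∨ (D → B)))) = ¬True = False
D ∨ B = False ∨ False = False
B ∧ D = False ∧ False = False
(B ∧ D) ∨ C = False ∨ True = True
(D ∨ B) ∧ ((B ∧ D) ∨ C) = False ∧ True = False
¬((D ∨ B) ∧ ((B ∧ D) ∨ C)) = ¬False = True
B ∧ ¬((D ∨ B) ∧ ((B ∧ D) ∨ C)) = False ∧ True = False
¬((D → (C ∧ D)) ∨ (¬(D → (B ∧ (C → (D → B)))) → (C ∨ (D → B)))) → (B ∧ ¬((D ∨ B) ∧ ((B ∧ D) ∨ C))) = False → False = True

True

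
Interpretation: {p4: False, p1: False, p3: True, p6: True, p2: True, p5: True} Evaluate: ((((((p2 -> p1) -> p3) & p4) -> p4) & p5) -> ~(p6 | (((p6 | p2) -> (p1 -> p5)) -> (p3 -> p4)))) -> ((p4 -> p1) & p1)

p2 -> p1 = True -> False = False
(p2 -> p1) -> p3 = False -> True = True
((p2 -> p1) -> p3) & p4 = True & False = False
(((p2 -> p1) -> p3) & p4) -> p4 = False -> False = True
((((p2 -> p1) -> p3) & p4) -> p4) & p5 = True & True = True
p6 | p2 = True | True = True
p1 -> p5 = False -> True = True
(p6 | p2) -> (p1 -> p5) = True -> True = True
p3 -> p4 = True -> False = False
((p6 | p2) -> (p1 -> p5)) -> (p3 -> p4) = True -> False = False
p6 | (((p6 | p2) -> (p1 -> p5)) -> (p3 -> p4)) = True | False = True
~(p6 | (((p6 | p2) -> (p1 -> p5)) -> (p3 -> p4))) = ~True = False
(((((p2 -> p1) -> p3) & p4) -> p4) & p5) -> ~(p6 | (((p6 | p2) -> (p1 -> p5)) -> (p3 -> p4))) = True -> False = False
p4 -> p1 = False -> False = True
(p4 -> p1) & p1 = True & False = False
((((((p2 -> p1) -> p3) & p4) -> p4) & p5) -> ~(p6 | (((p6 | p2) -> (p1 -> p5)) -> (p3 -> p4)))) -> ((p4 -> p1) & p1) = False -> False = True

True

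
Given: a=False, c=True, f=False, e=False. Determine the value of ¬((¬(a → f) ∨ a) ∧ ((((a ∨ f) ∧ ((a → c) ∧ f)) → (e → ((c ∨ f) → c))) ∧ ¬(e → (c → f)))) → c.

a → f = False → False = True
¬(a → f) = ¬True = False
¬(a → f) ∨ a = False ∨ False = False
a ∨ f = False ∨ False = False
a → c = False → True = True
(a → c) ∧ f = True ∧ False = False
(a ∨ f) ∧ ((a → c) ∧ f) = False ∧ False = False
c ∨ f = True ∨ False = True
(c ∨ f) → c = True → True = True
e → ((c ∨ f) → c) = False → True = True
((a ∨ f) ∧ ((a → c) ∧ f)) → (e → ((c ∨ f) → c)) = False → True = True
c → f = True → False = False
e → (c → f) = False → False = True
¬(e → (c → f)) = ¬True = False
(((a ∨ f) ∧ ((a → c) ∧ f)) → (e → ((c ∨ f) → c))) ∧ ¬(e → (c → f)) = True ∧ False = False
(¬(a → f) ∨ a) ∧ ((((a ∨ f) ∧ ((a → c) ∧ f)) → (e → ((c ∨ f) → c))) ∧ ¬(e → (c → f))) = False ∧ False = False
¬((¬(a → f) ∨ a) ∧ ((((a ∨ f) ∧ ((a → c) ∧ f)) → (e → ((c ∨ f) → c))) ∧ ¬(e → (c → f)))) = ¬False = True
¬((¬(a → f) ∨ a) ∧ ((((a ∨ f) ∧ ((a → c) ∧ f)) → (e → ((c ∨ f) → c))) ∧ ¬(e → (c → f)))) → c = True → True = True

True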